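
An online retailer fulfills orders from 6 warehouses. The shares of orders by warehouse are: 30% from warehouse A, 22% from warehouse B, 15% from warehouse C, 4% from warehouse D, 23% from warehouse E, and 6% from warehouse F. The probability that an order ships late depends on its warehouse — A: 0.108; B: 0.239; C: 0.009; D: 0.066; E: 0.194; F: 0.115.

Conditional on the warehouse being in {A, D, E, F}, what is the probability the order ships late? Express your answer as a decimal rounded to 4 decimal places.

Let S = {A, D, E, F}.
P(S) = 0.3 + 0.04 + 0.23 + 0.06 = 0.63.
P(L ∩ S) = 0.108·0.3 + 0.066·0.04 + 0.194·0.23 + 0.115·0.06 = 0.0324 + 0.00264 + 0.04462 + 0.0069 = 0.08656.
P(L | S) = 0.08656 / 0.63 = 0.137397…

P(L|S) ≈ 0.1374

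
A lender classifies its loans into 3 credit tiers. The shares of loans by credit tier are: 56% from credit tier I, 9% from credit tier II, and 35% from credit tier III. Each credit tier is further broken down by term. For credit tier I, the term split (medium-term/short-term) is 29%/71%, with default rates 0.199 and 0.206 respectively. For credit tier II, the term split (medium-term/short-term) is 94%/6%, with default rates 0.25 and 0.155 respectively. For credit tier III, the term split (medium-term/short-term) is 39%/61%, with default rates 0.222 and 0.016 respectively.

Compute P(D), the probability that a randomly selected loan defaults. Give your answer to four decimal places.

P(D|I) = 0.29·0.199 + 0.71·0.206 = 0.05771 + 0.14626 = 0.20397
P(D|II) = 0.94·0.25 + 0.06·0.155 = 0.235 + 0.0093 = 0.2443
P(D|III) = 0.39·0.222 + 0.61·0.016 = 0.08658 + 0.00976 = 0.09634
By total probability over the outer partition,
P(D) = 0.56·0.20397 + 0.09·0.2443 + 0.35·0.09634
      = 0.1142232 + 0.021987 + 0.033719 = 0.1699292

P(D) ≈ 0.1699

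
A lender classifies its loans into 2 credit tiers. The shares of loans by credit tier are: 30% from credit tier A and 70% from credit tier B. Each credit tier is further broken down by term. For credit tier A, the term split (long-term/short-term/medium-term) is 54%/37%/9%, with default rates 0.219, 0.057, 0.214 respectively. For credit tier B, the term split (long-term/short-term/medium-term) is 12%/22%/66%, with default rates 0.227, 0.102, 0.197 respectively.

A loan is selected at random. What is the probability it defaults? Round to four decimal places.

P(D) ≈ 0.1734

P(D|A) = 0.54·0.219 + 0.37·0.057 + 0.09·0.214 = 0.11826 + 0.02109 + 0.01926 = 0.15861
P(D|B) = 0.12·0.227 + 0.22·0.102 + 0.66·0.197 = 0.02724 + 0.02244 + 0.13002 = 0.1797
By total probability over the outer partition,
P(D) = 0.3·0.15861 + 0.7·0.1797
      = 0.047583 + 0.12579 = 0.173373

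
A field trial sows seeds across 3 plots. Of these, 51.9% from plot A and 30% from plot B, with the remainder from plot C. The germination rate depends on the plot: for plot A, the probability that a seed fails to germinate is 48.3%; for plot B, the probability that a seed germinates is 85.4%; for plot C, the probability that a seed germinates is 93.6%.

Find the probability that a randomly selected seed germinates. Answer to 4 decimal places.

0.6939

P(C) = 1 − (0.519 + 0.3) = 0.181.
P(G|A) = 1 − 0.483 = 0.517.
P(G) = P(G|A)·P(A) + P(G|B)·P(B) + P(G|C)·P(C)
      = 0.517·0.519 + 0.854·0.3 + 0.936·0.181
      = 0.268323 + 0.2562 + 0.169416 = 0.693939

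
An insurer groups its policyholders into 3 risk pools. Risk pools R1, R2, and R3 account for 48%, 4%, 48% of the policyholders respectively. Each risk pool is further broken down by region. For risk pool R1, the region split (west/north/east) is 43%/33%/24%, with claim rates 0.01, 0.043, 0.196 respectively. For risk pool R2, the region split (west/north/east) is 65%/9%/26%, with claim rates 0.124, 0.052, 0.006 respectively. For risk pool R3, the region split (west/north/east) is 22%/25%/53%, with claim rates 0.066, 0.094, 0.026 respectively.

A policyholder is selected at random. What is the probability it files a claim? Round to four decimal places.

P(C|R1) = 0.43·0.01 + 0.33·0.043 + 0.24·0.196 = 0.0043 + 0.01419 + 0.04704 = 0.06553
P(C|R2) = 0.65·0.124 + 0.09·0.052 + 0.26·0.006 = 0.0806 + 0.00468 + 0.00156 = 0.08684
P(C|R3) = 0.22·0.066 + 0.25·0.094 + 0.53·0.026 = 0.01452 + 0.0235 + 0.01378 = 0.0518
By total probability over the outer partition,
P(C) = 0.48·0.06553 + 0.04·0.08684 + 0.48·0.0518
      = 0.0314544 + 0.0034736 + 0.024864 = 0.059792

0.0598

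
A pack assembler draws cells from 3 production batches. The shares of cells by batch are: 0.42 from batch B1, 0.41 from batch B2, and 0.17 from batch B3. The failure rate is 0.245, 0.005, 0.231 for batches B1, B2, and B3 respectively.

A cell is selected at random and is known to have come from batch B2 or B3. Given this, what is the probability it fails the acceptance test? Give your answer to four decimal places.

Let S = {B2, B3}.
P(S) = 0.41 + 0.17 = 0.58.
P(F ∩ S) = 0.005·0.41 + 0.231·0.17 = 0.00205 + 0.03927 = 0.04132.
P(F | S) = 0.04132 / 0.58 = 0.071241…

0.0712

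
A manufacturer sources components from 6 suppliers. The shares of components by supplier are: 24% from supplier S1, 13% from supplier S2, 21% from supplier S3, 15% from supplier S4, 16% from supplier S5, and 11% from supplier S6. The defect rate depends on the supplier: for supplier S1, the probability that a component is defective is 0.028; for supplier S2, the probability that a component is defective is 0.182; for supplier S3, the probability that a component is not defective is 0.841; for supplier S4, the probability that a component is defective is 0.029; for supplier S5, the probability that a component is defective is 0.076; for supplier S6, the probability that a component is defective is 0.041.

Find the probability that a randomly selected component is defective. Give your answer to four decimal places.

0.0848

P(D|S3) = 1 − 0.841 = 0.159.
P(D) = P(D|S1)·P(S1) + P(D|S2)·P(S2) + P(D|S3)·P(S3) + P(D|S4)·P(S4) + P(D|S5)·P(S5) + P(D|S6)·P(S6)
      = 0.028·0.24 + 0.182·0.13 + 0.159·0.21 + 0.029·0.15 + 0.076·0.16 + 0.041·0.11
      = 0.00672 + 0.02366 + 0.03339 + 0.00435 + 0.01216 + 0.00451 = 0.08479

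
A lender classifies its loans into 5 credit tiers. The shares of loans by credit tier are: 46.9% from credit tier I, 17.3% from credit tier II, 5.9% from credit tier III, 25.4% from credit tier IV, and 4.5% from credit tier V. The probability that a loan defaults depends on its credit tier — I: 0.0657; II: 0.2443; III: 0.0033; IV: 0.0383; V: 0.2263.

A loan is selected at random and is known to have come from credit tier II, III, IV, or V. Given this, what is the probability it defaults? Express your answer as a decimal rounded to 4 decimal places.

Let S = {II, III, IV, V}.
P(S) = 0.173 + 0.059 + 0.254 + 0.045 = 0.531.
P(D ∩ S) = 0.2443·0.173 + 0.0033·0.059 + 0.0383·0.254 + 0.2263·0.045 = 0.0422639 + 0.0001947 + 0.0097282 + 0.0101835 = 0.0623703.
P(D | S) = 0.0623703 / 0.531 = 0.117458…

P(D|S) ≈ 0.1175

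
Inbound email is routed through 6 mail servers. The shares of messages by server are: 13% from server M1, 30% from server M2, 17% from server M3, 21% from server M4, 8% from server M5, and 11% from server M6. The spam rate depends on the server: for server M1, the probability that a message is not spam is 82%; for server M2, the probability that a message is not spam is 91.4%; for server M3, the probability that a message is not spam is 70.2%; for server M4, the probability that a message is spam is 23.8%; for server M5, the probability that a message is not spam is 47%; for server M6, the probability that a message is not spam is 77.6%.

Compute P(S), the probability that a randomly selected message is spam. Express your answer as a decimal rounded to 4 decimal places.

P(S|M1) = 1 − 0.82 = 0.18.
P(S|M2) = 1 − 0.914 = 0.086.
P(S|M3) = 1 − 0.702 = 0.298.
P(S|M5) = 1 − 0.47 = 0.53.
P(S|M6) = 1 − 0.776 = 0.224.
P(S) = P(S|M1)·P(M1) + P(S|M2)·P(M2) + P(S|M3)·P(M3) + P(S|M4)·P(M4) + P(S|M5)·P(M5) + P(S|M6)·P(M6)
      = 0.18·0.13 + 0.086·0.3 + 0.298·0.17 + 0.238·0.21 + 0.53·0.08 + 0.224·0.11
      = 0.0234 + 0.0258 + 0.05066 + 0.04998 + 0.0424 + 0.02464 = 0.21688

0.2169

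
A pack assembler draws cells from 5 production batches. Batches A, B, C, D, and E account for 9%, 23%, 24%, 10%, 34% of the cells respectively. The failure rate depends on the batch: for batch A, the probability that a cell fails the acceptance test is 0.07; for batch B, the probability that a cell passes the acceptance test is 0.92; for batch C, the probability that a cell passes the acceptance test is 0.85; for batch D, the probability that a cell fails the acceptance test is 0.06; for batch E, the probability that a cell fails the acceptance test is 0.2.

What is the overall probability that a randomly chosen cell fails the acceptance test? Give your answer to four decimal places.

P(F|B) = 1 − 0.92 = 0.08.
P(F|C) = 1 − 0.85 = 0.15.
Summing over the partition,
P(F) = P(F|A)·P(A) + P(F|B)·P(B) + P(F|C)·P(C) + P(F|D)·P(D) + P(F|E)·P(E)
      = 0.07·0.09 + 0.08·0.23 + 0.15·0.24 + 0.06·0.1 + 0.2·0.34
      = 0.0063 + 0.0184 + 0.036 + 0.006 + 0.068 = 0.1347

0.1347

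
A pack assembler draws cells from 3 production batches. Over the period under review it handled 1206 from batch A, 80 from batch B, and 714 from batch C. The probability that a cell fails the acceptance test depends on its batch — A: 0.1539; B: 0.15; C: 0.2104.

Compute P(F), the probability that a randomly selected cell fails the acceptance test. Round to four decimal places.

0.1739

Total: 1206 + 80 + 714 = 2000.
P(A) = 1206/2000 = 0.603. P(B) = 80/2000 = 0.04. P(C) = 714/2000 = 0.357.
By the law of total probability,
P(F) = P(F|A)·P(A) + P(F|B)·P(B) + P(F|C)·P(C)
      = 0.1539·0.603 + 0.15·0.04 + 0.2104·0.357
      = 0.0928017 + 0.006 + 0.0751128 = 0.1739145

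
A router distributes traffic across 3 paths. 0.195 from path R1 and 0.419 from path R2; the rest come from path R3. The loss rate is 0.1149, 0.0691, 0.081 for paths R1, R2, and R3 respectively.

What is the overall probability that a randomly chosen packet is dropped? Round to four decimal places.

P(R3) = 1 − (0.195 + 0.419) = 0.386.
By the law of total probability,
P(L) = P(L|R1)·P(R1) + P(L|R2)·P(R2) + P(L|R3)·P(R3)
      = 0.1149·0.195 + 0.0691·0.419 + 0.081·0.386
      = 0.0224055 + 0.0289529 + 0.031266 = 0.0826244

0.0826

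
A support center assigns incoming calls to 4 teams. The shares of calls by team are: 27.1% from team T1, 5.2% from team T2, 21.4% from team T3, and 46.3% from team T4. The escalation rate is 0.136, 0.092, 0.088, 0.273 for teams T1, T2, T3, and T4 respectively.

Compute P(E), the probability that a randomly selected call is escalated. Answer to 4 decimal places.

P(E) = P(E|T1)·P(T1) + P(E|T2)·P(T2) + P(E|T3)·P(T3) + P(E|T4)·P(T4)
      = 0.136·0.271 + 0.092·0.052 + 0.088·0.214 + 0.273·0.463
      = 0.036856 + 0.004784 + 0.018832 + 0.126399 = 0.186871

0.1869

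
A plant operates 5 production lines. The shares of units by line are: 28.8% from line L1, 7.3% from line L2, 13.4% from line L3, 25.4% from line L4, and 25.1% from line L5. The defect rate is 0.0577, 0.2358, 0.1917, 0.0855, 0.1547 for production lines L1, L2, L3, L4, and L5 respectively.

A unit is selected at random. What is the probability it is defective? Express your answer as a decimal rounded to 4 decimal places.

P(D) = P(D|L1)·P(L1) + P(D|L2)·P(L2) + P(D|L3)·P(L3) + P(D|L4)·P(L4) + P(D|L5)·P(L5)
      = 0.0577·0.288 + 0.2358·0.073 + 0.1917·0.134 + 0.0855·0.254 + 0.1547·0.251
      = 0.0166176 + 0.0172134 + 0.0256878 + 0.021717 + 0.0388297 = 0.1200655

P(D) ≈ 0.1201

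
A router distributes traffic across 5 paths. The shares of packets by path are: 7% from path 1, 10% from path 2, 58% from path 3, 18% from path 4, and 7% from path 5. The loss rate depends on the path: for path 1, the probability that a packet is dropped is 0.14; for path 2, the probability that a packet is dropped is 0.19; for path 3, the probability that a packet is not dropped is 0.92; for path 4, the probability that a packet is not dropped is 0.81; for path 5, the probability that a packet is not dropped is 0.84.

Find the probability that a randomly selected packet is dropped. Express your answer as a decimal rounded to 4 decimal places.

P(L|3) = 1 − 0.92 = 0.08.
P(L|4) = 1 − 0.81 = 0.19.
P(L|5) = 1 − 0.84 = 0.16.
P(L) = P(L|1)·P(1) + P(L|2)·P(2) + P(L|3)·P(3) + P(L|4)·P(4) + P(L|5)·P(5)
      = 0.14·0.07 + 0.19·0.1 + 0.08·0.58 + 0.19·0.18 + 0.16·0.07
      = 0.0098 + 0.019 + 0.0464 + 0.0342 + 0.0112 = 0.1206

0.1206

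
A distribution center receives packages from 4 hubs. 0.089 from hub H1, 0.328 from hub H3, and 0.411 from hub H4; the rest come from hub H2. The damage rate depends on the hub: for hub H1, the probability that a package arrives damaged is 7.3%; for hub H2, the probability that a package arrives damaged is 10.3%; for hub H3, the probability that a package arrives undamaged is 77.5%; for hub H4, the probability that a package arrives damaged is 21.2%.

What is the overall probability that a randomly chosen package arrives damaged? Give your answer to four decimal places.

P(H2) = 1 − (0.089 + 0.328 + 0.411) = 0.172.
P(D|H3) = 1 − 0.775 = 0.225.
P(D) = P(D|H1)·P(H1) + P(D|H2)·P(H2) + P(D|H3)·P(H3) + P(D|H4)·P(H4)
      = 0.073·0.089 + 0.103·0.172 + 0.225·0.328 + 0.212·0.411
      = 0.006497 + 0.017716 + 0.0738 + 0.087132 = 0.185145

0.1851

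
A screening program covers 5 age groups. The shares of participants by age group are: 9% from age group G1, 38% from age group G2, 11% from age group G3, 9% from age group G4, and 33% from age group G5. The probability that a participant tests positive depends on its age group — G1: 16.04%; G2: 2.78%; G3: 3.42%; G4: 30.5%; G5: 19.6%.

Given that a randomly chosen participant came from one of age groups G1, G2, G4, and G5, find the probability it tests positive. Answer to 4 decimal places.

P(T|S) ≈ 0.1316

Let S = {G1, G2, G4, G5}.
P(S) = 0.09 + 0.38 + 0.09 + 0.33 = 0.89.
P(T ∩ S) = 0.1604·0.09 + 0.0278·0.38 + 0.305·0.09 + 0.196·0.33 = 0.014436 + 0.010564 + 0.02745 + 0.06468 = 0.11713.
P(T | S) = 0.11713 / 0.89 = 0.131607…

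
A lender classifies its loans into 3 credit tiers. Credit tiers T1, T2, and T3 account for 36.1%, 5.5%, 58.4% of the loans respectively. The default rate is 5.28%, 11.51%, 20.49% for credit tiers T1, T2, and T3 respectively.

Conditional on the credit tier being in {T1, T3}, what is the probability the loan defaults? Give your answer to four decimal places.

Let S = {T1, T3}.
P(S) = 0.361 + 0.584 = 0.945.
P(D ∩ S) = 0.0528·0.361 + 0.2049·0.584 = 0.0190608 + 0.1196616 = 0.1387224.
P(D | S) = 0.1387224 / 0.945 = 0.146796…

P(D|S) ≈ 0.1468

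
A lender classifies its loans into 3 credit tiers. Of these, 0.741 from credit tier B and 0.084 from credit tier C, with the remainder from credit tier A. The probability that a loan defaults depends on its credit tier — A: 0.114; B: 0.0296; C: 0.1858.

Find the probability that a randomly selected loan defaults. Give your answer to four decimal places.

P(A) = 1 − (0.741 + 0.084) = 0.175.
Summing over the partition,
P(D) = P(D|A)·P(A) + P(D|B)·P(B) + P(D|C)·P(C)
      = 0.114·0.175 + 0.0296·0.741 + 0.1858·0.084
      = 0.01995 + 0.0219336 + 0.0156072 = 0.0574908

P(D) ≈ 0.0575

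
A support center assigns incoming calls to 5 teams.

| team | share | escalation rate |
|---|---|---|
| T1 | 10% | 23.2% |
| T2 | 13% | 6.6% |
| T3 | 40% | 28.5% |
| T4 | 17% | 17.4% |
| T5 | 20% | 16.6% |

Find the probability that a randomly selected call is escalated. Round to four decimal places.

Using total probability over the partition,
P(E) = P(E|T1)·P(T1) + P(E|T2)·P(T2) + P(E|T3)·P(T3) + P(E|T4)·P(T4) + P(E|T5)·P(T5)
      = 0.232·0.1 + 0.066·0.13 + 0.285·0.4 + 0.174·0.17 + 0.166·0.2
      = 0.0232 + 0.00858 + 0.114 + 0.02958 + 0.0332 = 0.20856

0.2086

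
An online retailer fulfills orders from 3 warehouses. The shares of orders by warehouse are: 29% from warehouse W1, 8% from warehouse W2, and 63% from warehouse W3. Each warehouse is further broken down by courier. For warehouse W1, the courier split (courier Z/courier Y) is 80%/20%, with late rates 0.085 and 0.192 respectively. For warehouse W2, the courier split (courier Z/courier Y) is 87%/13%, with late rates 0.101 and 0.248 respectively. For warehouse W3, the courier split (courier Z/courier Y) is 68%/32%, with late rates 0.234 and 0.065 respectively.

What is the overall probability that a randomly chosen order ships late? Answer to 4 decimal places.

P(L|W1) = 0.8·0.085 + 0.2·0.192 = 0.068 + 0.0384 = 0.1064
P(L|W2) = 0.87·0.101 + 0.13·0.248 = 0.08787 + 0.03224 = 0.12011
P(L|W3) = 0.68·0.234 + 0.32·0.065 = 0.15912 + 0.0208 = 0.17992
By total probability over the outer partition,
P(L) = 0.29·0.1064 + 0.08·0.12011 + 0.63·0.17992
      = 0.030856 + 0.0096088 + 0.1133496 = 0.1538144

0.1538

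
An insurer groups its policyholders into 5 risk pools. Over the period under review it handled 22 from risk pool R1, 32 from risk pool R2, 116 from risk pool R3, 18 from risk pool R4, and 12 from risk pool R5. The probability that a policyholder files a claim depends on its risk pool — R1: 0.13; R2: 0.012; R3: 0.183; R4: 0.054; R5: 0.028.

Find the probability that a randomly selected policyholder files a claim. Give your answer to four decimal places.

P(C) ≈ 0.1289

Total: 22 + 32 + 116 + 18 + 12 = 200.
P(R1) = 22/200 = 0.11. P(R2) = 32/200 = 0.16. P(R3) = 116/200 = 0.58. P(R4) = 18/200 = 0.09. P(R5) = 12/200 = 0.06.
Summing over the partition,
P(C) = P(C|R1)·P(R1) + P(C|R2)·P(R2) + P(C|R3)·P(R3) + P(C|R4)·P(R4) + P(C|R5)·P(R5)
      = 0.13·0.11 + 0.012·0.16 + 0.183·0.58 + 0.054·0.09 + 0.028·0.06
      = 0.0143 + 0.00192 + 0.10614 + 0.00486 + 0.00168 = 0.1289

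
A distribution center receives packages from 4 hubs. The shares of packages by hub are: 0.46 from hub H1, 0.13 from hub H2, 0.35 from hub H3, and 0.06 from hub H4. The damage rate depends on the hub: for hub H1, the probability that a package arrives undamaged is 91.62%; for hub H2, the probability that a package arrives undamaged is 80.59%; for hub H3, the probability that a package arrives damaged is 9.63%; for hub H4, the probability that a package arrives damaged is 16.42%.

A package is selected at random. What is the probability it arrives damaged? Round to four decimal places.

0.1073

P(D|H1) = 1 − 0.9162 = 0.0838.
P(D|H2) = 1 − 0.8059 = 0.1941.
By the law of total probability,
P(D) = P(D|H1)·P(H1) + P(D|H2)·P(H2) + P(D|H3)·P(H3) + P(D|H4)·P(H4)
      = 0.0838·0.46 + 0.1941·0.13 + 0.0963·0.35 + 0.1642·0.06
      = 0.038548 + 0.025233 + 0.033705 + 0.009852 = 0.107338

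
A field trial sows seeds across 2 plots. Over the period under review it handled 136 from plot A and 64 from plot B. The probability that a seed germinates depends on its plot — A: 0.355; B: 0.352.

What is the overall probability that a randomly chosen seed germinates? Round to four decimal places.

P(G) ≈ 0.3540

Total: 136 + 64 = 200.
P(A) = 136/200 = 0.68. P(B) = 64/200 = 0.32.
P(G) = P(G|A)·P(A) + P(G|B)·P(B)
      = 0.355·0.68 + 0.352·0.32
      = 0.2414 + 0.11264 = 0.35404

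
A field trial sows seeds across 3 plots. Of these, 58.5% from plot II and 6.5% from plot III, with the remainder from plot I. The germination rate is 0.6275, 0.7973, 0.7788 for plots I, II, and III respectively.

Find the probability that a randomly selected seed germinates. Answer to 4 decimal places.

P(G) ≈ 0.7367

P(I) = 1 − (0.585 + 0.065) = 0.35.
Summing over the partition,
P(G) = P(G|I)·P(I) + P(G|II)·P(II) + P(G|III)·P(III)
      = 0.6275·0.35 + 0.7973·0.585 + 0.7788·0.065
      = 0.219625 + 0.4664205 + 0.050622 = 0.7366675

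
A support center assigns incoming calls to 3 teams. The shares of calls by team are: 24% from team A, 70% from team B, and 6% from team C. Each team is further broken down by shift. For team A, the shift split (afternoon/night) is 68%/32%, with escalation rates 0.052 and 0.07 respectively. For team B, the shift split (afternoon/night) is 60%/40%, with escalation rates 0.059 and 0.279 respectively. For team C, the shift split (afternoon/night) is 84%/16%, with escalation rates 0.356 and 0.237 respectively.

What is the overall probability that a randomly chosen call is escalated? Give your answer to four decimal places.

P(E) ≈ 0.1370

P(E|A) = 0.68·0.052 + 0.32·0.07 = 0.03536 + 0.0224 = 0.05776
P(E|B) = 0.6·0.059 + 0.4·0.279 = 0.0354 + 0.1116 = 0.147
P(E|C) = 0.84·0.356 + 0.16·0.237 = 0.29904 + 0.03792 = 0.33696
By total probability over the outer partition,
P(E) = 0.24·0.05776 + 0.7·0.147 + 0.06·0.33696
      = 0.0138624 + 0.1029 + 0.0202176 = 0.13698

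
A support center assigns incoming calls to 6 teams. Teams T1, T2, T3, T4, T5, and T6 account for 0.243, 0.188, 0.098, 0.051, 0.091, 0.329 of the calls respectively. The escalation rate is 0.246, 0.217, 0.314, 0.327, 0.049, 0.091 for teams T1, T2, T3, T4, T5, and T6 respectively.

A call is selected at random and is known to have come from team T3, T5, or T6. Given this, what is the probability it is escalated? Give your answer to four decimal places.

P(E|S) ≈ 0.1258

Let S = {T3, T5, T6}.
P(S) = 0.098 + 0.091 + 0.329 = 0.518.
P(E ∩ S) = 0.314·0.098 + 0.049·0.091 + 0.091·0.329 = 0.030772 + 0.004459 + 0.029939 = 0.06517.
P(E | S) = 0.06517 / 0.518 = 0.125811…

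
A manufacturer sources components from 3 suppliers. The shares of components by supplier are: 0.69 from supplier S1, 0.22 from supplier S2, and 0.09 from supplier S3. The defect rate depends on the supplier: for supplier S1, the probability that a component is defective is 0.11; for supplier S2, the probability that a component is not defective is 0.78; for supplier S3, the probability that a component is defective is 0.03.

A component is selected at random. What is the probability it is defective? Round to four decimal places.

0.1270

P(D|S2) = 1 − 0.78 = 0.22.
Summing over the partition,
P(D) = P(D|S1)·P(S1) + P(D|S2)·P(S2) + P(D|S3)·P(S3)
      = 0.11·0.69 + 0.22·0.22 + 0.03·0.09
      = 0.0759 + 0.0484 + 0.0027 = 0.127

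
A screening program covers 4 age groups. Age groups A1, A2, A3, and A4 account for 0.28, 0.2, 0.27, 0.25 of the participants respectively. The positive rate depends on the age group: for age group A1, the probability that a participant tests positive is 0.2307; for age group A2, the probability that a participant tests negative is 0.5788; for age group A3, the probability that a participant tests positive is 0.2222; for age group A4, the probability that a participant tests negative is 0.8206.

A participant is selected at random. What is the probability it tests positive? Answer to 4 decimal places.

P(T|A2) = 1 − 0.5788 = 0.4212.
P(T|A4) = 1 − 0.8206 = 0.1794.
By the law of total probability,
P(T) = P(T|A1)·P(A1) + P(T|A2)·P(A2) + P(T|A3)·P(A3) + P(T|A4)·P(A4)
      = 0.2307·0.28 + 0.4212·0.2 + 0.2222·0.27 + 0.1794·0.25
      = 0.064596 + 0.08424 + 0.059994 + 0.04485 = 0.25368

P(T) ≈ 0.2537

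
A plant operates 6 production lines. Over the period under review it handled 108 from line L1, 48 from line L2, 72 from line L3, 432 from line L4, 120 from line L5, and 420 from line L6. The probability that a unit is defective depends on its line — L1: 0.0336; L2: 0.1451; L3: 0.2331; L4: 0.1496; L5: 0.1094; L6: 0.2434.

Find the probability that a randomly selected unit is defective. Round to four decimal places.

Total: 108 + 48 + 72 + 432 + 120 + 420 = 1200.
P(L1) = 108/1200 = 0.09. P(L2) = 48/1200 = 0.04. P(L3) = 72/1200 = 0.06. P(L4) = 432/1200 = 0.36. P(L5) = 120/1200 = 0.1. P(L6) = 420/1200 = 0.35.
Summing over the partition,
P(D) = P(D|L1)·P(L1) + P(D|L2)·P(L2) + P(D|L3)·P(L3) + P(D|L4)·P(L4) + P(D|L5)·P(L5) + P(D|L6)·P(L6)
      = 0.0336·0.09 + 0.1451·0.04 + 0.2331·0.06 + 0.1496·0.36 + 0.1094·0.1 + 0.2434·0.35
      = 0.003024 + 0.005804 + 0.013986 + 0.053856 + 0.01094 + 0.08519 = 0.1728

0.1728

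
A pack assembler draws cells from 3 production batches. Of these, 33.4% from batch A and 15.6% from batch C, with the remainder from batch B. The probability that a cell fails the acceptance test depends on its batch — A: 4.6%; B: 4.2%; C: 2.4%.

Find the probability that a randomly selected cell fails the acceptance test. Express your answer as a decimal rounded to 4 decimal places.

0.0405

P(B) = 1 − (0.334 + 0.156) = 0.51.
P(F) = P(F|A)·P(A) + P(F|B)·P(B) + P(F|C)·P(C)
      = 0.046·0.334 + 0.042·0.51 + 0.024·0.156
      = 0.015364 + 0.02142 + 0.003744 = 0.040528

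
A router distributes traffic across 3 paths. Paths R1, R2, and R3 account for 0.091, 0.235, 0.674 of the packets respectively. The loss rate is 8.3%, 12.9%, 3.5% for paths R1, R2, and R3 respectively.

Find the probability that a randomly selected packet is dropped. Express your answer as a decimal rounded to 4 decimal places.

P(L) ≈ 0.0615

P(L) = P(L|R1)·P(R1) + P(L|R2)·P(R2) + P(L|R3)·P(R3)
      = 0.083·0.091 + 0.129·0.235 + 0.035·0.674
      = 0.007553 + 0.030315 + 0.02359 = 0.061458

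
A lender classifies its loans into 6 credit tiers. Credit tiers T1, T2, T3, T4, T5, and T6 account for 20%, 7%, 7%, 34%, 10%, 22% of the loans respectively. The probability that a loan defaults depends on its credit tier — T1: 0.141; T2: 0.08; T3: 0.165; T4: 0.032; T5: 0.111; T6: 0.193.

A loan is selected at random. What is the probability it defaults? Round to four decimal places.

Using total probability over the partition,
P(D) = P(D|T1)·P(T1) + P(D|T2)·P(T2) + P(D|T3)·P(T3) + P(D|T4)·P(T4) + P(D|T5)·P(T5) + P(D|T6)·P(T6)
      = 0.141·0.2 + 0.08·0.07 + 0.165·0.07 + 0.032·0.34 + 0.111·0.1 + 0.193·0.22
      = 0.0282 + 0.0056 + 0.01155 + 0.01088 + 0.0111 + 0.04246 = 0.10979

P(D) ≈ 0.1098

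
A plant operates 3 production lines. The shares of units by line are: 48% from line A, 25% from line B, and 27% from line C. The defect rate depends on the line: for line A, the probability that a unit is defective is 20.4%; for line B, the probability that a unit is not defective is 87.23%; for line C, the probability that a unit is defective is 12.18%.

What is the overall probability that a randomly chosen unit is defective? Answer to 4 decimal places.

P(D) ≈ 0.1627

P(D|B) = 1 − 0.8723 = 0.1277.
Summing over the partition,
P(D) = P(D|A)·P(A) + P(D|B)·P(B) + P(D|C)·P(C)
      = 0.204·0.48 + 0.1277·0.25 + 0.1218·0.27
      = 0.09792 + 0.031925 + 0.032886 = 0.162731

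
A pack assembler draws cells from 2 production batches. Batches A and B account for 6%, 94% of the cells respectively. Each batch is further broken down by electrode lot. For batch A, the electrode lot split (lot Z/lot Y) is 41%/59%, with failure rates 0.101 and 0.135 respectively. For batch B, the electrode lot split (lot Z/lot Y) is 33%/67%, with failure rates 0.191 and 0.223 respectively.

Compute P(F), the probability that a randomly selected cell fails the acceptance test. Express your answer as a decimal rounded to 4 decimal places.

P(F|A) = 0.41·0.101 + 0.59·0.135 = 0.04141 + 0.07965 = 0.12106
P(F|B) = 0.33·0.191 + 0.67·0.223 = 0.06303 + 0.14941 = 0.21244
Then overall,
P(F) = 0.06·0.12106 + 0.94·0.21244
      = 0.0072636 + 0.1996936 = 0.2069572

P(F) ≈ 0.2070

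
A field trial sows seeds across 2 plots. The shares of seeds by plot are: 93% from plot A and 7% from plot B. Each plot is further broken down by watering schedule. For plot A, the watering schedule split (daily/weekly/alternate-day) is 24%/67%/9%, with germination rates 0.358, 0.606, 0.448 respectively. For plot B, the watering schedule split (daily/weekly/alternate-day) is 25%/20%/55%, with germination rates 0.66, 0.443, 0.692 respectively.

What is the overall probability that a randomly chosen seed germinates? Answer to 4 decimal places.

P(G|A) = 0.24·0.358 + 0.67·0.606 + 0.09·0.448 = 0.08592 + 0.40602 + 0.04032 = 0.53226
P(G|B) = 0.25·0.66 + 0.2·0.443 + 0.55·0.692 = 0.165 + 0.0886 + 0.3806 = 0.6342
By total probability over the outer partition,
P(G) = 0.93·0.53226 + 0.07·0.6342
      = 0.4950018 + 0.044394 = 0.5393958

0.5394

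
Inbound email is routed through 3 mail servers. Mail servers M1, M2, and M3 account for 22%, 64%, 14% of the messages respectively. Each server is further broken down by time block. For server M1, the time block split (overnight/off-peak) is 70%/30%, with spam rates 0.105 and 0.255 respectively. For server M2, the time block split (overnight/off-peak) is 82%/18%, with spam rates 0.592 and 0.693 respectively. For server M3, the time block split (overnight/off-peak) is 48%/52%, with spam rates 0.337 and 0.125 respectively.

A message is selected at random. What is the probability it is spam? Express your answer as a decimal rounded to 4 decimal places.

P(S) ≈ 0.4553

P(S|M1) = 0.7·0.105 + 0.3·0.255 = 0.0735 + 0.0765 = 0.15
P(S|M2) = 0.82·0.592 + 0.18·0.693 = 0.48544 + 0.12474 = 0.61018
P(S|M3) = 0.48·0.337 + 0.52·0.125 = 0.16176 + 0.065 = 0.22676
Then overall,
P(S) = 0.22·0.15 + 0.64·0.61018 + 0.14·0.22676
      = 0.033 + 0.3905152 + 0.0317464 = 0.4552616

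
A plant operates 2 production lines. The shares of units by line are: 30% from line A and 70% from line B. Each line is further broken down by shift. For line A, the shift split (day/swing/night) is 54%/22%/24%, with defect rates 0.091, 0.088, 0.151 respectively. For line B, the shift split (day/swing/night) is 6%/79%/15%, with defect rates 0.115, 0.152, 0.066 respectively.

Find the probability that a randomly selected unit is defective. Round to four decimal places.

0.1272

P(D|A) = 0.54·0.091 + 0.22·0.088 + 0.24·0.151 = 0.04914 + 0.01936 + 0.03624 = 0.10474
P(D|B) = 0.06·0.115 + 0.79·0.152 + 0.15·0.066 = 0.0069 + 0.12008 + 0.0099 = 0.13688
By total probability over the outer partition,
P(D) = 0.3·0.10474 + 0.7·0.13688
      = 0.031422 + 0.095816 = 0.127238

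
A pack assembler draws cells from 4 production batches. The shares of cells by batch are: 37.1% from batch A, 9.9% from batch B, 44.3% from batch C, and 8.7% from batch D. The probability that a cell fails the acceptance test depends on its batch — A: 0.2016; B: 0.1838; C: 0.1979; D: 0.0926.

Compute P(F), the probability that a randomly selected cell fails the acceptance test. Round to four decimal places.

P(F) = P(F|A)·P(A) + P(F|B)·P(B) + P(F|C)·P(C) + P(F|D)·P(D)
      = 0.2016·0.371 + 0.1838·0.099 + 0.1979·0.443 + 0.0926·0.087
      = 0.0747936 + 0.0181962 + 0.0876697 + 0.0080562 = 0.1887157

P(F) ≈ 0.1887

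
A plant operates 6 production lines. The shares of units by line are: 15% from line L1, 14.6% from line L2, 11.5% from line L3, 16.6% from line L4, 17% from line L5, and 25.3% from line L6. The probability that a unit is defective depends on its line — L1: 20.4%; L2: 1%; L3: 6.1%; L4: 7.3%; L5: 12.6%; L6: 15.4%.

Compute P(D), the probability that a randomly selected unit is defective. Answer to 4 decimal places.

P(D) = P(D|L1)·P(L1) + P(D|L2)·P(L2) + P(D|L3)·P(L3) + P(D|L4)·P(L4) + P(D|L5)·P(L5) + P(D|L6)·P(L6)
      = 0.204·0.15 + 0.01·0.146 + 0.061·0.115 + 0.073·0.166 + 0.126·0.17 + 0.154·0.253
      = 0.0306 + 0.00146 + 0.007015 + 0.012118 + 0.02142 + 0.038962 = 0.111575

0.1116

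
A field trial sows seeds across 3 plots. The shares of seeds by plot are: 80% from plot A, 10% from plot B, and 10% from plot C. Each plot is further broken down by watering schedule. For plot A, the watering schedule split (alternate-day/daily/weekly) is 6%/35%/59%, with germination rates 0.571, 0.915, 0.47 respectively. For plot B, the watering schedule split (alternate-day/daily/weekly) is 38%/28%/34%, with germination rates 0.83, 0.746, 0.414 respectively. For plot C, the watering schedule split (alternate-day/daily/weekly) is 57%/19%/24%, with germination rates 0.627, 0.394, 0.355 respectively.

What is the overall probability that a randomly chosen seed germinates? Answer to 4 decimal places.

0.6237

P(G|A) = 0.06·0.571 + 0.35·0.915 + 0.59·0.47 = 0.03426 + 0.32025 + 0.2773 = 0.63181
P(G|B) = 0.38·0.83 + 0.28·0.746 + 0.34·0.414 = 0.3154 + 0.20888 + 0.14076 = 0.66504
P(G|C) = 0.57·0.627 + 0.19·0.394 + 0.24·0.355 = 0.35739 + 0.07486 + 0.0852 = 0.51745
Then overall,
P(G) = 0.8·0.63181 + 0.1·0.66504 + 0.1·0.51745
      = 0.505448 + 0.066504 + 0.051745 = 0.623697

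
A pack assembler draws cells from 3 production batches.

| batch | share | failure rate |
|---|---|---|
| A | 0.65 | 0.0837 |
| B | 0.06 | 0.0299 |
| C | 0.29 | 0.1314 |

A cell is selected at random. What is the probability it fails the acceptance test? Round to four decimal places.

P(F) = P(F|A)·P(A) + P(F|B)·P(B) + P(F|C)·P(C)
      = 0.0837·0.65 + 0.0299·0.06 + 0.1314·0.29
      = 0.054405 + 0.001794 + 0.038106 = 0.094305

P(F) ≈ 0.0943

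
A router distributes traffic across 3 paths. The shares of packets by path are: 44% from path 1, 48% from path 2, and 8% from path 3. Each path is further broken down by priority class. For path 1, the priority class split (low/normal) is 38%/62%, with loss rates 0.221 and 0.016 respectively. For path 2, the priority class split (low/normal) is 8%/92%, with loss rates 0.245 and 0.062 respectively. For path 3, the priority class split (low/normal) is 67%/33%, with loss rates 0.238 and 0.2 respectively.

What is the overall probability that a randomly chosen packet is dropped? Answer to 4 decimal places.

0.0961

P(L|1) = 0.38·0.221 + 0.62·0.016 = 0.08398 + 0.00992 = 0.0939
P(L|2) = 0.08·0.245 + 0.92·0.062 = 0.0196 + 0.05704 = 0.07664
P(L|3) = 0.67·0.238 + 0.33·0.2 = 0.15946 + 0.066 = 0.22546
Then overall,
P(L) = 0.44·0.0939 + 0.48·0.07664 + 0.08·0.22546
      = 0.041316 + 0.0367872 + 0.0180368 = 0.09614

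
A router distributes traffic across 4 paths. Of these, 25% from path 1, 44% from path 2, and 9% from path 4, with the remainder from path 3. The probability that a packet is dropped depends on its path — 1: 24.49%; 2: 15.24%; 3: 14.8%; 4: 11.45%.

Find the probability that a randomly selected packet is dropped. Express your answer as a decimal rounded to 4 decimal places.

P(3) = 1 − (0.25 + 0.44 + 0.09) = 0.22.
P(L) = P(L|1)·P(1) + P(L|2)·P(2) + P(L|3)·P(3) + P(L|4)·P(4)
      = 0.2449·0.25 + 0.1524·0.44 + 0.148·0.22 + 0.1145·0.09
      = 0.061225 + 0.067056 + 0.03256 + 0.010305 = 0.171146

0.1711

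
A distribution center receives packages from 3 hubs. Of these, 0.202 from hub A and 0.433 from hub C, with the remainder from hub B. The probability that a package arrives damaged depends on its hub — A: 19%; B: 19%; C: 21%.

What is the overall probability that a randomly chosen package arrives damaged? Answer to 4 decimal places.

P(B) = 1 − (0.202 + 0.433) = 0.365.
By the law of total probability,
P(D) = P(D|A)·P(A) + P(D|B)·P(B) + P(D|C)·P(C)
      = 0.19·0.202 + 0.19·0.365 + 0.21·0.433
      = 0.03838 + 0.06935 + 0.09093 = 0.19866

P(D) ≈ 0.1987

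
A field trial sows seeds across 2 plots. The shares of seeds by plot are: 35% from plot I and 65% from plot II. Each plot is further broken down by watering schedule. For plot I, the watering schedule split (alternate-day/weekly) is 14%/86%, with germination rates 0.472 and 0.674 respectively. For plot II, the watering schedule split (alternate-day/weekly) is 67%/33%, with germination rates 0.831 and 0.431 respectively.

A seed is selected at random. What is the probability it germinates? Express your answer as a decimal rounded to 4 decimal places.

P(G|I) = 0.14·0.472 + 0.86·0.674 = 0.06608 + 0.57964 = 0.64572
P(G|II) = 0.67·0.831 + 0.33·0.431 = 0.55677 + 0.14223 = 0.699
By total probability over the outer partition,
P(G) = 0.35·0.64572 + 0.65·0.699
      = 0.226002 + 0.45435 = 0.680352

0.6804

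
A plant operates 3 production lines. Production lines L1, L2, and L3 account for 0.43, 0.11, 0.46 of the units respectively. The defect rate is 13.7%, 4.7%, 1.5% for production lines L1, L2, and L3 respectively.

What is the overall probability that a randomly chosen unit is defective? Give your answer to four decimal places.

P(D) = P(D|L1)·P(L1) + P(D|L2)·P(L2) + P(D|L3)·P(L3)
      = 0.137·0.43 + 0.047·0.11 + 0.015·0.46
      = 0.05891 + 0.00517 + 0.0069 = 0.07098

P(D) ≈ 0.0710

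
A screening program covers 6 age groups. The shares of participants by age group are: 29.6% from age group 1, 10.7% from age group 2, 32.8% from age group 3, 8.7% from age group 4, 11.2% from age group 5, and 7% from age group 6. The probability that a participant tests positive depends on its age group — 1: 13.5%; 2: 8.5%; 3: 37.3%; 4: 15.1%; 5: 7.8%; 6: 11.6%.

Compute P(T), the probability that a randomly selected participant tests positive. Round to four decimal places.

0.2014

P(T) = P(T|1)·P(1) + P(T|2)·P(2) + P(T|3)·P(3) + P(T|4)·P(4) + P(T|5)·P(5) + P(T|6)·P(6)
      = 0.135·0.296 + 0.085·0.107 + 0.373·0.328 + 0.151·0.087 + 0.078·0.112 + 0.116·0.07
      = 0.03996 + 0.009095 + 0.122344 + 0.013137 + 0.008736 + 0.00812 = 0.201392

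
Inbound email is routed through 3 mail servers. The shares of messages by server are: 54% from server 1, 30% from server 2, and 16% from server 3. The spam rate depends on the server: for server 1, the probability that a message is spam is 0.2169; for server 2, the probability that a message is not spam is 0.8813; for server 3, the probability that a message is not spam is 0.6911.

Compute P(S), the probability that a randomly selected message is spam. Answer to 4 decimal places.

P(S|2) = 1 − 0.8813 = 0.1187.
P(S|3) = 1 − 0.6911 = 0.3089.
P(S) = P(S|1)·P(1) + P(S|2)·P(2) + P(S|3)·P(3)
      = 0.2169·0.54 + 0.1187·0.3 + 0.3089·0.16
      = 0.117126 + 0.03561 + 0.049424 = 0.20216

P(S) ≈ 0.2022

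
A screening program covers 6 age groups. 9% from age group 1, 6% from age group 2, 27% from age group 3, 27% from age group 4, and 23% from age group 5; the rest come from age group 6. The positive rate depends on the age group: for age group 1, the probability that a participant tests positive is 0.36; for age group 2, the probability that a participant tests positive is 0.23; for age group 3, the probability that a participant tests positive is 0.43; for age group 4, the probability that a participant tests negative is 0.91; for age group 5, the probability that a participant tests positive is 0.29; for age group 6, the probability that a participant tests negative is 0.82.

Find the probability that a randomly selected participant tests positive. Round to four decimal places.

P(T) ≈ 0.2677

P(6) = 1 − (0.09 + 0.06 + 0.27 + 0.27 + 0.23) = 0.08.
P(T|4) = 1 − 0.91 = 0.09.
P(T|6) = 1 − 0.82 = 0.18.
P(T) = P(T|1)·P(1) + P(T|2)·P(2) + P(T|3)·P(3) + P(T|4)·P(4) + P(T|5)·P(5) + P(T|6)·P(6)
      = 0.36·0.09 + 0.23·0.06 + 0.43·0.27 + 0.09·0.27 + 0.29·0.23 + 0.18·0.08
      = 0.0324 + 0.0138 + 0.1161 + 0.0243 + 0.0667 + 0.0144 = 0.2677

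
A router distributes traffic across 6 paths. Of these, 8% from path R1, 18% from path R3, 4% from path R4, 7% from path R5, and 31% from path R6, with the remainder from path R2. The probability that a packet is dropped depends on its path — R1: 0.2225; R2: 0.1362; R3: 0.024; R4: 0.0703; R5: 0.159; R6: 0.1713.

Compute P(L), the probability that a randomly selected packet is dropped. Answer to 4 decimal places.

P(R2) = 1 − (0.08 + 0.18 + 0.04 + 0.07 + 0.31) = 0.32.
By the law of total probability,
P(L) = P(L|R1)·P(R1) + P(L|R2)·P(R2) + P(L|R3)·P(R3) + P(L|R4)·P(R4) + P(L|R5)·P(R5) + P(L|R6)·P(R6)
      = 0.2225·0.08 + 0.1362·0.32 + 0.024·0.18 + 0.0703·0.04 + 0.159·0.07 + 0.1713·0.31
      = 0.0178 + 0.043584 + 0.00432 + 0.002812 + 0.01113 + 0.053103 = 0.132749

0.1327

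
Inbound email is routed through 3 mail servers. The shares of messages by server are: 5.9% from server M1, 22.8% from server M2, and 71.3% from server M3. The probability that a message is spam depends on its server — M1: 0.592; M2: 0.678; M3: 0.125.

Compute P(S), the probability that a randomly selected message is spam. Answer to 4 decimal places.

P(S) = P(S|M1)·P(M1) + P(S|M2)·P(M2) + P(S|M3)·P(M3)
      = 0.592·0.059 + 0.678·0.228 + 0.125·0.713
      = 0.034928 + 0.154584 + 0.089125 = 0.278637

0.2786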